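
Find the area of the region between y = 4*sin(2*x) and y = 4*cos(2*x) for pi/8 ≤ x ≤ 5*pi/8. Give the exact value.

On [pi/8, 5*pi/8], (4*sin(2*x)) - (4*cos(2*x)) = 4*sin(2*x) - 4*cos(2*x) is ≥ 0 throughout, so the area is a single integral of |4*sin(2*x) - 4*cos(2*x)|.
∫[pi/8,5*pi/8] (4*sin(2*x) - 4*cos(2*x)) dx = 4*sqrt(2).

4*sqrt(2)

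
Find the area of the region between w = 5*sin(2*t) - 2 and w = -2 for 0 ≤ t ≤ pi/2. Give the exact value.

5

On [0, pi/2], (5*sin(2*t) - 2) - (-2) = 5*sin(2*t) is ≥ 0 throughout, so the area is a single integral of |5*sin(2*t)|.
∫[0,pi/2] (5*sin(2*t)) dt = 5.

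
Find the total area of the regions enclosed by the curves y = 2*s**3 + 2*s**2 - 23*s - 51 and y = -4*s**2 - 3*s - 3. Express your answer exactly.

Set the curves equal: 2*s**3 + 2*s**2 - 23*s - 51 = -4*s**2 - 3*s - 3, so 2*s**3 + 6*s**2 - 20*s - 48 = 0, which factors as 2*(s - 3)*(s + 2)*(s + 4) = 0. The curves meet at s = -4, -2, 3.
On [-4, -2], y = 2*s**3 + 2*s**2 - 23*s - 51 is on top; that piece has area ∫[-4,-2] (2*s**3 + 6*s**2 - 20*s - 48) ds = 16.
On [-2, 3], y = -4*s**2 - 3*s - 3 is on top; that piece has area ∫[-2,3] (-(2*s**3 + 6*s**2 - 20*s - 48)) ds = 375/2.
Total enclosed area = 16 + 375/2 = 407/2.

407/2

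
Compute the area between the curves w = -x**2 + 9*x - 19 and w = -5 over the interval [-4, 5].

The difference (-x**2 + 9*x - 19) - (-5) = -x**2 + 9*x - 14 changes sign at x = 2 inside [-4, 5], so split the integral there.
∫[-4,2] (-x**2 + 9*x - 14) dx = -162; the area of that piece is 162.
∫[2,5] (-x**2 + 9*x - 14) dx = 27/2.
Total area = 162 + 27/2 = 351/2.

351/2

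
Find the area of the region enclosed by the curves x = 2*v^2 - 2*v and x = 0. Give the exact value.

Both boundary curves give x as a function of v, so integrate with respect to v. Setting them equal: 2*v^2 - 2*v = 0, i.e. 2*v*(v - 1) = 0, so they meet at v = 0, 1.
For v in [0, 1], x = 2*v^2 - 2*v is on the left; area = ∫[0,1] (-(2*v^2 - 2*v)) dv = 1/3.

1/3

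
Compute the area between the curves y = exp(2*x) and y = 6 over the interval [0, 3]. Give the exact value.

The difference (exp(2*x)) - (6) = exp(2*x) - 6 changes sign at x = log(6)/2 inside [0, 3], so split the integral there.
∫[0,log(6)/2] (exp(2*x) - 6) dx = 5/2 - log(216); the area of that piece is -5/2 + log(216).
∫[log(6)/2,3] (exp(2*x) - 6) dx = -21 + 3*log(6) + exp(6)/2.
Total area = (-5/2 + log(216)) + (-21 + 3*log(6) + exp(6)/2) = -47/2 + 6*log(6) + exp(6)/2.

-47/2 + 6*log(6) + exp(6)/2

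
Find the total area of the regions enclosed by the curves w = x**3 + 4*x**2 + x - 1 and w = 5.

71/6

Set the curves equal: x**3 + 4*x**2 + x - 1 = 5, so x**3 + 4*x**2 + x - 6 = 0, which factors as (x - 1)*(x + 2)*(x + 3) = 0. The curves meet at x = -3, -2, 1.
On [-3, -2], w = x**3 + 4*x**2 + x - 1 is on top; that piece has area ∫[-3,-2] (x**3 + 4*x**2 + x - 6) dx = 7/12.
On [-2, 1], w = 5 is on top; that piece has area ∫[-2,1] (-(x**3 + 4*x**2 + x - 6)) dx = 45/4.
Total enclosed area = 7/12 + 45/4 = 71/6.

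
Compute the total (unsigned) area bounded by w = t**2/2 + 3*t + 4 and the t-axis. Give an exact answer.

The curve meets the t-axis where t**2/2 + 3*t + 4 = 0, i.e. (t + 2)*(t + 4)/2 = 0, at t = -4, -2.
On [-4, -2] the curve lies below the axis; ∫[-4,-2] (t**2/2 + 3*t + 4) dt = -2/3, giving area 2/3.

2/3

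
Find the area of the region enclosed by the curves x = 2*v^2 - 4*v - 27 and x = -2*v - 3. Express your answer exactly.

343/3

Both boundary curves give x as a function of v, so integrate with respect to v. Setting them equal: 2*v^2 - 2*v - 24 = 0, i.e. 2*(v - 4)*(v + 3) = 0, so they meet at v = -3, 4.
For v in [-3, 4], x = 2*v^2 - 4*v - 27 is on the left; area = ∫[-3,4] (-(2*v^2 - 2*v - 24)) dv = 343/3.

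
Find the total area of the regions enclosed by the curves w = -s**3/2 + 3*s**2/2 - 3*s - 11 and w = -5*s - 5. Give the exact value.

131/8

Set the curves equal: -s**3/2 + 3*s**2/2 - 3*s - 11 = -5*s - 5, so -s**3/2 + 3*s**2/2 + 2*s - 6 = 0, which factors as -(s - 3)*(s - 2)*(s + 2)/2 = 0. The curves meet at s = -2, 2, 3.
On [-2, 2], w = -5*s - 5 is on top; that piece has area ∫[-2,2] (-(-s**3/2 + 3*s**2/2 + 2*s - 6)) ds = 16.
On [2, 3], w = -s**3/2 + 3*s**2/2 - 3*s - 11 is on top; that piece has area ∫[2,3] (-s**3/2 + 3*s**2/2 + 2*s - 6) ds = 3/8.
Total enclosed area = 16 + 3/8 = 131/8.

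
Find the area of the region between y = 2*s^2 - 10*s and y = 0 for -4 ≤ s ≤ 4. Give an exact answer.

The difference (2*s^2 - 10*s) - (0) = 2*s^2 - 10*s changes sign at s = 0 inside [-4, 4], so split the integral there.
∫[-4,0] (2*s^2 - 10*s) ds = 368/3.
∫[0,4] (2*s^2 - 10*s) ds = -112/3; the area of that piece is 112/3.
Total area = 368/3 + 112/3 = 160.

160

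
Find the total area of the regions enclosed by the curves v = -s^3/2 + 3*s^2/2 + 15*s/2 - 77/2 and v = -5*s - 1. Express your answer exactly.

262

Set the curves equal: -s^3/2 + 3*s^2/2 + 15*s/2 - 77/2 = -5*s - 1, so -s^3/2 + 3*s^2/2 + 25*s/2 - 75/2 = 0, which factors as -(s - 5)*(s - 3)*(s + 5)/2 = 0. The curves meet at s = -5, 3, 5.
On [-5, 3], v = -5*s - 1 is on top; that piece has area ∫[-5,3] (-(-s^3/2 + 3*s^2/2 + 25*s/2 - 75/2)) ds = 256.
On [3, 5], v = -s^3/2 + 3*s^2/2 + 15*s/2 - 77/2 is on top; that piece has area ∫[3,5] (-s^3/2 + 3*s^2/2 + 25*s/2 - 75/2) ds = 6.
Total enclosed area = 256 + 6 = 262.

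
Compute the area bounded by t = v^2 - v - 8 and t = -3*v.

36

Both boundary curves give t as a function of v, so integrate with respect to v. Setting them equal: v^2 + 2*v - 8 = 0, i.e. (v - 2)*(v + 4) = 0, so they meet at v = -4, 2.
For v in [-4, 2], t = v^2 - v - 8 is on the left; area = ∫[-4,2] (-(v^2 + 2*v - 8)) dv = 36.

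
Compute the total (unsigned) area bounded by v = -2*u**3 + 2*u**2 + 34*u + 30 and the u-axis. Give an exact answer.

1136/3

The curve meets the u-axis where -2*u**3 + 2*u**2 + 34*u + 30 = 0, i.e. -2*(u - 5)*(u + 1)*(u + 3) = 0, at u = -3, -1, 5.
On [-3, -1] the curve lies below the axis; ∫[-3,-1] (-2*u**3 + 2*u**2 + 34*u + 30) du = -56/3, giving area 56/3.
On [-1, 5] the curve lies above the axis; ∫[-1,5] (-2*u**3 + 2*u**2 + 34*u + 30) du = 360, giving area 360.
Total area = 56/3 + 360 = 1136/3.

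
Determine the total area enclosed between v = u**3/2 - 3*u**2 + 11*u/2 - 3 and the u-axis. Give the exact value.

1/4

The curve meets the u-axis where u**3/2 - 3*u**2 + 11*u/2 - 3 = 0, i.e. (u - 3)*(u - 2)*(u - 1)/2 = 0, at u = 1, 2, 3.
On [1, 2] the curve lies above the axis; ∫[1,2] (u**3/2 - 3*u**2 + 11*u/2 - 3) du = 1/8, giving area 1/8.
On [2, 3] the curve lies below the axis; ∫[2,3] (u**3/2 - 3*u**2 + 11*u/2 - 3) du = -1/8, giving area 1/8.
Total area = 1/8 + 1/8 = 1/4.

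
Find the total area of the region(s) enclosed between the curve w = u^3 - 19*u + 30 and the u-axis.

517/2

The curve meets the u-axis where u^3 - 19*u + 30 = 0, i.e. (u - 3)*(u - 2)*(u + 5) = 0, at u = -5, 2, 3.
On [-5, 2] the curve lies above the axis; ∫[-5,2] (u^3 - 19*u + 30) du = 1029/4, giving area 1029/4.
On [2, 3] the curve lies below the axis; ∫[2,3] (u^3 - 19*u + 30) du = -5/4, giving area 5/4.
Total area = 1029/4 + 5/4 = 517/2.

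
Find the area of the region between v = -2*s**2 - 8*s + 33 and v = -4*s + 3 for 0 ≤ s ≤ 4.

The difference (-2*s**2 - 8*s + 33) - (-4*s + 3) = -2*s**2 - 4*s + 30 changes sign at s = 3 inside [0, 4], so split the integral there.
∫[0,3] (-2*s**2 - 4*s + 30) ds = 54.
∫[3,4] (-2*s**2 - 4*s + 30) ds = -26/3; the area of that piece is 26/3.
Total area = 54 + 26/3 = 188/3.

188/3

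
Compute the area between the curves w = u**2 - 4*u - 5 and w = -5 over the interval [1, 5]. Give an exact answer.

The difference (u**2 - 4*u - 5) - (-5) = u**2 - 4*u changes sign at u = 4 inside [1, 5], so split the integral there.
∫[1,4] (u**2 - 4*u) du = -9; the area of that piece is 9.
∫[4,5] (u**2 - 4*u) du = 7/3.
Total area = 9 + 7/3 = 34/3.

34/3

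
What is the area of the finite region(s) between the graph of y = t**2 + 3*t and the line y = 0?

9/2

The curve meets the t-axis where t**2 + 3*t = 0, i.e. t*(t + 3) = 0, at t = -3, 0.
On [-3, 0] the curve lies below the axis; ∫[-3,0] (t**2 + 3*t) dt = -9/2, giving area 9/2.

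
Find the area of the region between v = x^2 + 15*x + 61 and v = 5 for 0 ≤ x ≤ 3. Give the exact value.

On [0, 3], (x^2 + 15*x + 61) - (5) = x^2 + 15*x + 56 is ≥ 0 throughout, so the area is a single integral of |x^2 + 15*x + 56|.
∫[0,3] (x^2 + 15*x + 56) dx = 489/2.

489/2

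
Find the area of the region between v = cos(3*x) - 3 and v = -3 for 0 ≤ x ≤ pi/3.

2/3

The difference (cos(3*x) - 3) - (-3) = cos(3*x) changes sign at x = pi/6 inside [0, pi/3], so split the integral there.
∫[0,pi/6] (cos(3*x)) dx = 1/3.
∫[pi/6,pi/3] (cos(3*x)) dx = -1/3; the area of that piece is 1/3.
Total area = 1/3 + 1/3 = 2/3.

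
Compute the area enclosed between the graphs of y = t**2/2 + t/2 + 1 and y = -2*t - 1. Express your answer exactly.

9/4

Set the curves equal: t**2/2 + t/2 + 1 = -2*t - 1, so t**2/2 + 5*t/2 + 2 = 0, which factors as (t + 1)*(t + 4)/2 = 0. The curves meet at t = -4, -1.
On [-4, -1], y = -2*t - 1 is on top; that piece has area ∫[-4,-1] (-(t**2/2 + 5*t/2 + 2)) dt = 9/4.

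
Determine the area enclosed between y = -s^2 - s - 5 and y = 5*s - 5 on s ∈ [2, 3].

64/3

On [2, 3], (-s^2 - s - 5) - (5*s - 5) = -s^2 - 6*s is ≤ 0 throughout, so the area is a single integral of |-s^2 - 6*s|.
∫[2,3] (-s^2 - 6*s) ds = -64/3; the area of that piece is 64/3.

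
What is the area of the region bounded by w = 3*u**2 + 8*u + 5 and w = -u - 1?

Set the curves equal: 3*u**2 + 8*u + 5 = -u - 1, so 3*u**2 + 9*u + 6 = 0, which factors as 3*(u + 1)*(u + 2) = 0. The curves meet at u = -2, -1.
On [-2, -1], w = -u - 1 is on top; that piece has area ∫[-2,-1] (-(3*u**2 + 9*u + 6)) du = 1/2.

1/2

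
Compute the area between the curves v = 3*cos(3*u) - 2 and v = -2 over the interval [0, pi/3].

2

The difference (3*cos(3*u) - 2) - (-2) = 3*cos(3*u) changes sign at u = pi/6 inside [0, pi/3], so split the integral there.
∫[0,pi/6] (3*cos(3*u)) du = 1.
∫[pi/6,pi/3] (3*cos(3*u)) du = -1; the area of that piece is 1.
Total area = 1 + 1 = 2.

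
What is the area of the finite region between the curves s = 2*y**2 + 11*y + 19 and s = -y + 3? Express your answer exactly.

8/3

Both boundary curves give s as a function of y, so integrate with respect to y. Setting them equal: 2*y**2 + 12*y + 16 = 0, i.e. 2*(y + 2)*(y + 4) = 0, so they meet at y = -4, -2.
For y in [-4, -2], s = 2*y**2 + 11*y + 19 is on the left; area = ∫[-4,-2] (-(2*y**2 + 12*y + 16)) dy = 8/3.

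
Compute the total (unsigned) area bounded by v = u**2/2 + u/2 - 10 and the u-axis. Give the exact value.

243/4

The curve meets the u-axis where u**2/2 + u/2 - 10 = 0, i.e. (u - 4)*(u + 5)/2 = 0, at u = -5, 4.
On [-5, 4] the curve lies below the axis; ∫[-5,4] (u**2/2 + u/2 - 10) du = -243/4, giving area 243/4.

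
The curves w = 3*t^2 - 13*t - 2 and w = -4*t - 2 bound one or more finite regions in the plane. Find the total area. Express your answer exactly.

27/2

Set the curves equal: 3*t^2 - 13*t - 2 = -4*t - 2, so 3*t^2 - 9*t = 0, which factors as 3*t*(t - 3) = 0. The curves meet at t = 0, 3.
On [0, 3], w = -4*t - 2 is on top; that piece has area ∫[0,3] (-(3*t^2 - 9*t)) dt = 27/2.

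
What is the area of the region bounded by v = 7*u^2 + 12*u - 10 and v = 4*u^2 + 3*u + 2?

Set the curves equal: 7*u^2 + 12*u - 10 = 4*u^2 + 3*u + 2, so 3*u^2 + 9*u - 12 = 0, which factors as 3*(u - 1)*(u + 4) = 0. The curves meet at u = -4, 1.
On [-4, 1], v = 4*u^2 + 3*u + 2 is on top; that piece has area ∫[-4,1] (-(3*u^2 + 9*u - 12)) du = 125/2.

125/2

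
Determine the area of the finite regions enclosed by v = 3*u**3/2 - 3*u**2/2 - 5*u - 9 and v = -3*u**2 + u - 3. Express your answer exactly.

Set the curves equal: 3*u**3/2 - 3*u**2/2 - 5*u - 9 = -3*u**2 + u - 3, so 3*u**3/2 + 3*u**2/2 - 6*u - 6 = 0, which factors as 3*(u - 2)*(u + 1)*(u + 2)/2 = 0. The curves meet at u = -2, -1, 2.
On [-2, -1], v = 3*u**3/2 - 3*u**2/2 - 5*u - 9 is on top; that piece has area ∫[-2,-1] (3*u**3/2 + 3*u**2/2 - 6*u - 6) du = 7/8.
On [-1, 2], v = -3*u**2 + u - 3 is on top; that piece has area ∫[-1,2] (-(3*u**3/2 + 3*u**2/2 - 6*u - 6)) du = 135/8.
Total enclosed area = 7/8 + 135/8 = 71/4.

71/4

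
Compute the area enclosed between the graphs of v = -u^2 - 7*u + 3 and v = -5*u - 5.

Set the curves equal: -u^2 - 7*u + 3 = -5*u - 5, so -u^2 - 2*u + 8 = 0, which factors as -(u - 2)*(u + 4) = 0. The curves meet at u = -4, 2.
On [-4, 2], v = -u^2 - 7*u + 3 is on top; that piece has area ∫[-4,2] (-u^2 - 2*u + 8) du = 36.

36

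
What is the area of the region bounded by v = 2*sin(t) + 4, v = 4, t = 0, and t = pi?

On [0, pi], (2*sin(t) + 4) - (4) = 2*sin(t) is ≥ 0 throughout, so the area is a single integral of |2*sin(t)|.
∫[0,pi] (2*sin(t)) dt = 4.

4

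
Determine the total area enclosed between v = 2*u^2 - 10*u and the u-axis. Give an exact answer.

The curve meets the u-axis where 2*u^2 - 10*u = 0, i.e. 2*u*(u - 5) = 0, at u = 0, 5.
On [0, 5] the curve lies below the axis; ∫[0,5] (2*u^2 - 10*u) du = -125/3, giving area 125/3.

125/3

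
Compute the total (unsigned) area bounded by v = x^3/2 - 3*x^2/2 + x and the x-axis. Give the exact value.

The curve meets the x-axis where x^3/2 - 3*x^2/2 + x = 0, i.e. x*(x - 2)*(x - 1)/2 = 0, at x = 0, 1, 2.
On [0, 1] the curve lies above the axis; ∫[0,1] (x^3/2 - 3*x^2/2 + x) dx = 1/8, giving area 1/8.
On [1, 2] the curve lies below the axis; ∫[1,2] (x^3/2 - 3*x^2/2 + x) dx = -1/8, giving area 1/8.
Total area = 1/8 + 1/8 = 1/4.

1/4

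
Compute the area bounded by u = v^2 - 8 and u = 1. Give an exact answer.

Both boundary curves give u as a function of v, so integrate with respect to v. Setting them equal: v^2 - 9 = 0, i.e. (v - 3)*(v + 3) = 0, so they meet at v = -3, 3.
For v in [-3, 3], u = v^2 - 8 is on the left; area = ∫[-3,3] (-(v^2 - 9)) dv = 36.

36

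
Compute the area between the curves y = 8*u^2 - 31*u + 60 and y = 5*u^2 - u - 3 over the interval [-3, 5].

448

The difference (8*u^2 - 31*u + 60) - (5*u^2 - u - 3) = 3*u^2 - 30*u + 63 changes sign at u = 3 inside [-3, 5], so split the integral there.
∫[-3,3] (3*u^2 - 30*u + 63) du = 432.
∫[3,5] (3*u^2 - 30*u + 63) du = -16; the area of that piece is 16.
Total area = 432 + 16 = 448.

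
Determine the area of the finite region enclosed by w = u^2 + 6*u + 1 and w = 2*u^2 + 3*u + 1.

9/2

Set the curves equal: u^2 + 6*u + 1 = 2*u^2 + 3*u + 1, so -u^2 + 3*u = 0, which factors as -u*(u - 3) = 0. The curves meet at u = 0, 3.
On [0, 3], w = u^2 + 6*u + 1 is on top; that piece has area ∫[0,3] (-u^2 + 3*u) du = 9/2.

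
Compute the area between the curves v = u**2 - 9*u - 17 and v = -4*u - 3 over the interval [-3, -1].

9

The difference (u**2 - 9*u - 17) - (-4*u - 3) = u**2 - 5*u - 14 changes sign at u = -2 inside [-3, -1], so split the integral there.
∫[-3,-2] (u**2 - 5*u - 14) du = 29/6.
∫[-2,-1] (u**2 - 5*u - 14) du = -25/6; the area of that piece is 25/6.
Total area = 29/6 + 25/6 = 9.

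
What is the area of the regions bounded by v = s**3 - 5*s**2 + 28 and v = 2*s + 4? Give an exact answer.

Set the curves equal: s**3 - 5*s**2 + 28 = 2*s + 4, so s**3 - 5*s**2 - 2*s + 24 = 0, which factors as (s - 4)*(s - 3)*(s + 2) = 0. The curves meet at s = -2, 3, 4.
On [-2, 3], v = s**3 - 5*s**2 + 28 is on top; that piece has area ∫[-2,3] (s**3 - 5*s**2 - 2*s + 24) ds = 875/12.
On [3, 4], v = 2*s + 4 is on top; that piece has area ∫[3,4] (-(s**3 - 5*s**2 - 2*s + 24)) ds = 11/12.
Total enclosed area = 875/12 + 11/12 = 443/6.

443/6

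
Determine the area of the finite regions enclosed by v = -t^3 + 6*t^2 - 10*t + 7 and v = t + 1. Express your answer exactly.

1/2

Set the curves equal: -t^3 + 6*t^2 - 10*t + 7 = t + 1, so -t^3 + 6*t^2 - 11*t + 6 = 0, which factors as -(t - 3)*(t - 2)*(t - 1) = 0. The curves meet at t = 1, 2, 3.
On [1, 2], v = t + 1 is on top; that piece has area ∫[1,2] (-(-t^3 + 6*t^2 - 11*t + 6)) dt = 1/4.
On [2, 3], v = -t^3 + 6*t^2 - 10*t + 7 is on top; that piece has area ∫[2,3] (-t^3 + 6*t^2 - 11*t + 6) dt = 1/4.
Total enclosed area = 1/4 + 1/4 = 1/2.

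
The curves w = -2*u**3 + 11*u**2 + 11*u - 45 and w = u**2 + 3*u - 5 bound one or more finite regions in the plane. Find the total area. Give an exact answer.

937/6

Set the curves equal: -2*u**3 + 11*u**2 + 11*u - 45 = u**2 + 3*u - 5, so -2*u**3 + 10*u**2 + 8*u - 40 = 0, which factors as -2*(u - 5)*(u - 2)*(u + 2) = 0. The curves meet at u = -2, 2, 5.
On [-2, 2], w = u**2 + 3*u - 5 is on top; that piece has area ∫[-2,2] (-(-2*u**3 + 10*u**2 + 8*u - 40)) du = 320/3.
On [2, 5], w = -2*u**3 + 11*u**2 + 11*u - 45 is on top; that piece has area ∫[2,5] (-2*u**3 + 10*u**2 + 8*u - 40) du = 99/2.
Total enclosed area = 320/3 + 99/2 = 937/6.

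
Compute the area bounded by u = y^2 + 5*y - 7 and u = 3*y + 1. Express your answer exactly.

36

Both boundary curves give u as a function of y, so integrate with respect to y. Setting them equal: y^2 + 2*y - 8 = 0, i.e. (y - 2)*(y + 4) = 0, so they meet at y = -4, 2.
For y in [-4, 2], u = y^2 + 5*y - 7 is on the left; area = ∫[-4,2] (-(y^2 + 2*y - 8)) dy = 36.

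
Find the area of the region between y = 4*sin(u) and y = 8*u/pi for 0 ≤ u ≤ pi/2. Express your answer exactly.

On [0, pi/2], (4*sin(u)) - (8*u/pi) = -8*u/pi + 4*sin(u) is ≥ 0 throughout, so the area is a single integral of |-8*u/pi + 4*sin(u)|.
∫[0,pi/2] (-8*u/pi + 4*sin(u)) du = 4 - pi.

4 - pi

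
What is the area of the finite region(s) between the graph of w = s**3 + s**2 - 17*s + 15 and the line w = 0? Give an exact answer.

568/3

The curve meets the s-axis where s**3 + s**2 - 17*s + 15 = 0, i.e. (s - 3)*(s - 1)*(s + 5) = 0, at s = -5, 1, 3.
On [-5, 1] the curve lies above the axis; ∫[-5,1] (s**3 + s**2 - 17*s + 15) ds = 180, giving area 180.
On [1, 3] the curve lies below the axis; ∫[1,3] (s**3 + s**2 - 17*s + 15) ds = -28/3, giving area 28/3.
Total area = 180 + 28/3 = 568/3.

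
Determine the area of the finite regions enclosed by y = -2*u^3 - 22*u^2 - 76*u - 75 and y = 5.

37/6

Set the curves equal: -2*u^3 - 22*u^2 - 76*u - 75 = 5, so -2*u^3 - 22*u^2 - 76*u - 80 = 0, which factors as -2*(u + 2)*(u + 4)*(u + 5) = 0. The curves meet at u = -5, -4, -2.
On [-5, -4], y = 5 is on top; that piece has area ∫[-5,-4] (-(-2*u^3 - 22*u^2 - 76*u - 80)) du = 5/6.
On [-4, -2], y = -2*u^3 - 22*u^2 - 76*u - 75 is on top; that piece has area ∫[-4,-2] (-2*u^3 - 22*u^2 - 76*u - 80) du = 16/3.
Total enclosed area = 5/6 + 16/3 = 37/6.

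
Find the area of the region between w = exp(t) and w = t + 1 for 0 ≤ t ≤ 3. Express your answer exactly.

-17/2 + exp(3)

On [0, 3], (exp(t)) - (t + 1) = -t + exp(t) - 1 is ≥ 0 throughout, so the area is a single integral of |-t + exp(t) - 1|.
∫[0,3] (-t + exp(t) - 1) dt = -17/2 + exp(3).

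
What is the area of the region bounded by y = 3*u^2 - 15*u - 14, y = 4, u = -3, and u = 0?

The difference (3*u^2 - 15*u - 14) - (4) = 3*u^2 - 15*u - 18 changes sign at u = -1 inside [-3, 0], so split the integral there.
∫[-3,-1] (3*u^2 - 15*u - 18) du = 50.
∫[-1,0] (3*u^2 - 15*u - 18) du = -19/2; the area of that piece is 19/2.
Total area = 50 + 19/2 = 119/2.

119/2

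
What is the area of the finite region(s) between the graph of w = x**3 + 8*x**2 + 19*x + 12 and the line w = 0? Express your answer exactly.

37/12

The curve meets the x-axis where x**3 + 8*x**2 + 19*x + 12 = 0, i.e. (x + 1)*(x + 3)*(x + 4) = 0, at x = -4, -3, -1.
On [-4, -3] the curve lies above the axis; ∫[-4,-3] (x**3 + 8*x**2 + 19*x + 12) dx = 5/12, giving area 5/12.
On [-3, -1] the curve lies below the axis; ∫[-3,-1] (x**3 + 8*x**2 + 19*x + 12) dx = -8/3, giving area 8/3.
Total area = 5/12 + 8/3 = 37/12.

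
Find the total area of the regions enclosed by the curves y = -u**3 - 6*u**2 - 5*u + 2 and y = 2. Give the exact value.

Set the curves equal: -u**3 - 6*u**2 - 5*u + 2 = 2, so -u**3 - 6*u**2 - 5*u = 0, which factors as -u*(u + 1)*(u + 5) = 0. The curves meet at u = -5, -1, 0.
On [-5, -1], y = 2 is on top; that piece has area ∫[-5,-1] (-(-u**3 - 6*u**2 - 5*u)) du = 32.
On [-1, 0], y = -u**3 - 6*u**2 - 5*u + 2 is on top; that piece has area ∫[-1,0] (-u**3 - 6*u**2 - 5*u) du = 3/4.
Total enclosed area = 32 + 3/4 = 131/4.

131/4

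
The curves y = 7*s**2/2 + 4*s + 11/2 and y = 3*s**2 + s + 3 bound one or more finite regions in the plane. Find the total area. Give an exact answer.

Set the curves equal: 7*s**2/2 + 4*s + 11/2 = 3*s**2 + s + 3, so s**2/2 + 3*s + 5/2 = 0, which factors as (s + 1)*(s + 5)/2 = 0. The curves meet at s = -5, -1.
On [-5, -1], y = 3*s**2 + s + 3 is on top; that piece has area ∫[-5,-1] (-(s**2/2 + 3*s + 5/2)) ds = 16/3.

16/3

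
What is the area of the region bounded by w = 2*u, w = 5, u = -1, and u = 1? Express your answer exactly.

On [-1, 1], (2*u) - (5) = 2*u - 5 is ≤ 0 throughout, so the area is a single integral of |2*u - 5|.
∫[-1,1] (2*u - 5) du = -10; the area of that piece is 10.

10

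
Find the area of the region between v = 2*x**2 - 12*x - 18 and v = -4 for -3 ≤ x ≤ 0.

The difference (2*x**2 - 12*x - 18) - (-4) = 2*x**2 - 12*x - 14 changes sign at x = -1 inside [-3, 0], so split the integral there.
∫[-3,-1] (2*x**2 - 12*x - 14) dx = 112/3.
∫[-1,0] (2*x**2 - 12*x - 14) dx = -22/3; the area of that piece is 22/3.
Total area = 112/3 + 22/3 = 134/3.

134/3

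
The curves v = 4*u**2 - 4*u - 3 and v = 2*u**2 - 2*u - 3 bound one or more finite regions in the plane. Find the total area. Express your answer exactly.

Set the curves equal: 4*u**2 - 4*u - 3 = 2*u**2 - 2*u - 3, so 2*u**2 - 2*u = 0, which factors as 2*u*(u - 1) = 0. The curves meet at u = 0, 1.
On [0, 1], v = 2*u**2 - 2*u - 3 is on top; that piece has area ∫[0,1] (-(2*u**2 - 2*u)) du = 1/3.

1/3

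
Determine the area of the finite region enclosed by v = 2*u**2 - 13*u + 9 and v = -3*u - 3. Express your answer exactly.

1/3

Set the curves equal: 2*u**2 - 13*u + 9 = -3*u - 3, so 2*u**2 - 10*u + 12 = 0, which factors as 2*(u - 3)*(u - 2) = 0. The curves meet at u = 2, 3.
On [2, 3], v = -3*u - 3 is on top; that piece has area ∫[2,3] (-(2*u**2 - 10*u + 12)) du = 1/3.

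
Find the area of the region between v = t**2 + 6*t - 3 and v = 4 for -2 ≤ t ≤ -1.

41/3

On [-2, -1], (t**2 + 6*t - 3) - (4) = t**2 + 6*t - 7 is ≤ 0 throughout, so the area is a single integral of |t**2 + 6*t - 7|.
∫[-2,-1] (t**2 + 6*t - 7) dt = -41/3; the area of that piece is 41/3.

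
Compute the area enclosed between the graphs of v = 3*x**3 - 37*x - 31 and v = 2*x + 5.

1221/4

Set the curves equal: 3*x**3 - 37*x - 31 = 2*x + 5, so 3*x**3 - 39*x - 36 = 0, which factors as 3*(x - 4)*(x + 1)*(x + 3) = 0. The curves meet at x = -3, -1, 4.
On [-3, -1], v = 3*x**3 - 37*x - 31 is on top; that piece has area ∫[-3,-1] (3*x**3 - 39*x - 36) dx = 24.
On [-1, 4], v = 2*x + 5 is on top; that piece has area ∫[-1,4] (-(3*x**3 - 39*x - 36)) dx = 1125/4.
Total enclosed area = 24 + 1125/4 = 1221/4.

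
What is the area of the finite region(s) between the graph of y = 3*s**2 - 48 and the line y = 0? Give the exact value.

The curve meets the s-axis where 3*s**2 - 48 = 0, i.e. 3*(s - 4)*(s + 4) = 0, at s = -4, 4.
On [-4, 4] the curve lies below the axis; ∫[-4,4] (3*s**2 - 48) ds = -256, giving area 256.

256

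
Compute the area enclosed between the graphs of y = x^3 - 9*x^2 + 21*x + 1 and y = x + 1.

131/4

Set the curves equal: x^3 - 9*x^2 + 21*x + 1 = x + 1, so x^3 - 9*x^2 + 20*x = 0, which factors as x*(x - 5)*(x - 4) = 0. The curves meet at x = 0, 4, 5.
On [0, 4], y = x^3 - 9*x^2 + 21*x + 1 is on top; that piece has area ∫[0,4] (x^3 - 9*x^2 + 20*x) dx = 32.
On [4, 5], y = x + 1 is on top; that piece has area ∫[4,5] (-(x^3 - 9*x^2 + 20*x)) dx = 3/4.
Total enclosed area = 32 + 3/4 = 131/4.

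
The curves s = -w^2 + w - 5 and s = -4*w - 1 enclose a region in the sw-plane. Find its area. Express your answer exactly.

9/2

Both boundary curves give s as a function of w, so integrate with respect to w. Setting them equal: -w^2 + 5*w - 4 = 0, i.e. -(w - 4)*(w - 1) = 0, so they meet at w = 1, 4.
For w in [1, 4], s = -w^2 + w - 5 is on the right; area = ∫[1,4] (-w^2 + 5*w - 4) dw = 9/2.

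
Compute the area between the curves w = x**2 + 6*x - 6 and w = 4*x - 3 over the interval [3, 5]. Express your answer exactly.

On [3, 5], (x**2 + 6*x - 6) - (4*x - 3) = x**2 + 2*x - 3 is ≥ 0 throughout, so the area is a single integral of |x**2 + 2*x - 3|.
∫[3,5] (x**2 + 2*x - 3) dx = 128/3.

128/3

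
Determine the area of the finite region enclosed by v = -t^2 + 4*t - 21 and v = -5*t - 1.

Set the curves equal: -t^2 + 4*t - 21 = -5*t - 1, so -t^2 + 9*t - 20 = 0, which factors as -(t - 5)*(t - 4) = 0. The curves meet at t = 4, 5.
On [4, 5], v = -t^2 + 4*t - 21 is on top; that piece has area ∫[4,5] (-t^2 + 9*t - 20) dt = 1/6.

1/6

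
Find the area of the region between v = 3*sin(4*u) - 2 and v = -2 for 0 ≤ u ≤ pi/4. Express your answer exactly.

3/2

On [0, pi/4], (3*sin(4*u) - 2) - (-2) = 3*sin(4*u) is ≥ 0 throughout, so the area is a single integral of |3*sin(4*u)|.
∫[0,pi/4] (3*sin(4*u)) du = 3/2.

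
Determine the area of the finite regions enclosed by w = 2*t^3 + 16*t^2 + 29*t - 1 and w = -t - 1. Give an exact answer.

253/6

Set the curves equal: 2*t^3 + 16*t^2 + 29*t - 1 = -t - 1, so 2*t^3 + 16*t^2 + 30*t = 0, which factors as 2*t*(t + 3)*(t + 5) = 0. The curves meet at t = -5, -3, 0.
On [-5, -3], w = 2*t^3 + 16*t^2 + 29*t - 1 is on top; that piece has area ∫[-5,-3] (2*t^3 + 16*t^2 + 30*t) dt = 32/3.
On [-3, 0], w = -t - 1 is on top; that piece has area ∫[-3,0] (-(2*t^3 + 16*t^2 + 30*t)) dt = 63/2.
Total enclosed area = 32/3 + 63/2 = 253/6.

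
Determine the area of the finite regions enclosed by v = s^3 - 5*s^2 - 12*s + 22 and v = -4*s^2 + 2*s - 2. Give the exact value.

1741/12

Set the curves equal: s^3 - 5*s^2 - 12*s + 22 = -4*s^2 + 2*s - 2, so s^3 - s^2 - 14*s + 24 = 0, which factors as (s - 3)*(s - 2)*(s + 4) = 0. The curves meet at s = -4, 2, 3.
On [-4, 2], v = s^3 - 5*s^2 - 12*s + 22 is on top; that piece has area ∫[-4,2] (s^3 - s^2 - 14*s + 24) ds = 144.
On [2, 3], v = -4*s^2 + 2*s - 2 is on top; that piece has area ∫[2,3] (-(s^3 - s^2 - 14*s + 24)) ds = 13/12.
Total enclosed area = 144 + 13/12 = 1741/12.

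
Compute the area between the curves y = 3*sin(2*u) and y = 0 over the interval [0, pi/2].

On [0, pi/2], (3*sin(2*u)) - (0) = 3*sin(2*u) is ≥ 0 throughout, so the area is a single integral of |3*sin(2*u)|.
∫[0,pi/2] (3*sin(2*u)) du = 3.

3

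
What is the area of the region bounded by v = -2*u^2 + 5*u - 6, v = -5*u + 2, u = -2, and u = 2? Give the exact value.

142/3

The difference (-2*u^2 + 5*u - 6) - (-5*u + 2) = -2*u^2 + 10*u - 8 changes sign at u = 1 inside [-2, 2], so split the integral there.
∫[-2,1] (-2*u^2 + 10*u - 8) du = -45; the area of that piece is 45.
∫[1,2] (-2*u^2 + 10*u - 8) du = 7/3.
Total area = 45 + 7/3 = 142/3.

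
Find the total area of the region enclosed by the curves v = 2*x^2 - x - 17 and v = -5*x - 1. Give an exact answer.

Set the curves equal: 2*x^2 - x - 17 = -5*x - 1, so 2*x^2 + 4*x - 16 = 0, which factors as 2*(x - 2)*(x + 4) = 0. The curves meet at x = -4, 2.
On [-4, 2], v = -5*x - 1 is on top; that piece has area ∫[-4,2] (-(2*x^2 + 4*x - 16)) dx = 72.

72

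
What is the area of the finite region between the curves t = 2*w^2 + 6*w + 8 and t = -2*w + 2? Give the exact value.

8/3

Both boundary curves give t as a function of w, so integrate with respect to w. Setting them equal: 2*w^2 + 8*w + 6 = 0, i.e. 2*(w + 1)*(w + 3) = 0, so they meet at w = -3, -1.
For w in [-3, -1], t = 2*w^2 + 6*w + 8 is on the left; area = ∫[-3,-1] (-(2*w^2 + 8*w + 6)) dw = 8/3.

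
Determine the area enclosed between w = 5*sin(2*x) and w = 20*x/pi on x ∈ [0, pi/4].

On [0, pi/4], (5*sin(2*x)) - (20*x/pi) = -20*x/pi + 5*sin(2*x) is ≥ 0 throughout, so the area is a single integral of |-20*x/pi + 5*sin(2*x)|.
∫[0,pi/4] (-20*x/pi + 5*sin(2*x)) dx = 5/2 - 5*pi/8.

5/2 - 5*pi/8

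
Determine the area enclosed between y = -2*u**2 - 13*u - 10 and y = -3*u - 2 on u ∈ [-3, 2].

155/3

The difference (-2*u**2 - 13*u - 10) - (-3*u - 2) = -2*u**2 - 10*u - 8 changes sign at u = -1 inside [-3, 2], so split the integral there.
∫[-3,-1] (-2*u**2 - 10*u - 8) du = 20/3.
∫[-1,2] (-2*u**2 - 10*u - 8) du = -45; the area of that piece is 45.
Total area = 20/3 + 45 = 155/3.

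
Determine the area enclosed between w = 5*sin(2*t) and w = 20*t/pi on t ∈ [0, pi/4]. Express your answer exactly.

5/2 - 5*pi/8

On [0, pi/4], (5*sin(2*t)) - (20*t/pi) = -20*t/pi + 5*sin(2*t) is ≥ 0 throughout, so the area is a single integral of |-20*t/pi + 5*sin(2*t)|.
∫[0,pi/4] (-20*t/pi + 5*sin(2*t)) dt = 5/2 - 5*pi/8.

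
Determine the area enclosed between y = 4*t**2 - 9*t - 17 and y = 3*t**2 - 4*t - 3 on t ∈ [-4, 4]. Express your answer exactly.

The difference (4*t**2 - 9*t - 17) - (3*t**2 - 4*t - 3) = t**2 - 5*t - 14 changes sign at t = -2 inside [-4, 4], so split the integral there.
∫[-4,-2] (t**2 - 5*t - 14) dt = 62/3.
∫[-2,4] (t**2 - 5*t - 14) dt = -90; the area of that piece is 90.
Total area = 62/3 + 90 = 332/3.

332/3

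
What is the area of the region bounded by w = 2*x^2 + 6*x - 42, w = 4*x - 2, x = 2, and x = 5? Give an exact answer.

121/3

The difference (2*x^2 + 6*x - 42) - (4*x - 2) = 2*x^2 + 2*x - 40 changes sign at x = 4 inside [2, 5], so split the integral there.
∫[2,4] (2*x^2 + 2*x - 40) dx = -92/3; the area of that piece is 92/3.
∫[4,5] (2*x^2 + 2*x - 40) dx = 29/3.
Total area = 92/3 + 29/3 = 121/3.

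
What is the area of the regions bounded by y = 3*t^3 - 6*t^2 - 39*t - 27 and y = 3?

Set the curves equal: 3*t^3 - 6*t^2 - 39*t - 27 = 3, so 3*t^3 - 6*t^2 - 39*t - 30 = 0, which factors as 3*(t - 5)*(t + 1)*(t + 2) = 0. The curves meet at t = -2, -1, 5.
On [-2, -1], y = 3*t^3 - 6*t^2 - 39*t - 27 is on top; that piece has area ∫[-2,-1] (3*t^3 - 6*t^2 - 39*t - 30) dt = 13/4.
On [-1, 5], y = 3 is on top; that piece has area ∫[-1,5] (-(3*t^3 - 6*t^2 - 39*t - 30)) dt = 432.
Total enclosed area = 13/4 + 432 = 1741/4.

1741/4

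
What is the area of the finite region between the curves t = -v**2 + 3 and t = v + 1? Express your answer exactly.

9/2

Both boundary curves give t as a function of v, so integrate with respect to v. Setting them equal: -v**2 - v + 2 = 0, i.e. -(v - 1)*(v + 2) = 0, so they meet at v = -2, 1.
For v in [-2, 1], t = -v**2 + 3 is on the right; area = ∫[-2,1] (-v**2 - v + 2) dv = 9/2.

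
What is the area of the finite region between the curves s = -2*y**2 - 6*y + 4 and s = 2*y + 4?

Both boundary curves give s as a function of y, so integrate with respect to y. Setting them equal: -2*y**2 - 8*y = 0, i.e. -2*y*(y + 4) = 0, so they meet at y = -4, 0.
For y in [-4, 0], s = -2*y**2 - 6*y + 4 is on the right; area = ∫[-4,0] (-2*y**2 - 8*y) dy = 64/3.

64/3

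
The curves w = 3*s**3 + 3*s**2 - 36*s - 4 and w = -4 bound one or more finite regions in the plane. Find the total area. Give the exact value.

Set the curves equal: 3*s**3 + 3*s**2 - 36*s - 4 = -4, so 3*s**3 + 3*s**2 - 36*s = 0, which factors as 3*s*(s - 3)*(s + 4) = 0. The curves meet at s = -4, 0, 3.
On [-4, 0], w = 3*s**3 + 3*s**2 - 36*s - 4 is on top; that piece has area ∫[-4,0] (3*s**3 + 3*s**2 - 36*s) ds = 160.
On [0, 3], w = -4 is on top; that piece has area ∫[0,3] (-(3*s**3 + 3*s**2 - 36*s)) ds = 297/4.
Total enclosed area = 160 + 297/4 = 937/4.

937/4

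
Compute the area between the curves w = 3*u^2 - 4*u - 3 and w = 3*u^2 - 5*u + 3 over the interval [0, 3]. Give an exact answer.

On [0, 3], (3*u^2 - 4*u - 3) - (3*u^2 - 5*u + 3) = u - 6 is ≤ 0 throughout, so the area is a single integral of |u - 6|.
∫[0,3] (u - 6) du = -27/2; the area of that piece is 27/2.

27/2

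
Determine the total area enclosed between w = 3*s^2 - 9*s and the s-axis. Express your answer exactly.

The curve meets the s-axis where 3*s^2 - 9*s = 0, i.e. 3*s*(s - 3) = 0, at s = 0, 3.
On [0, 3] the curve lies below the axis; ∫[0,3] (3*s^2 - 9*s) ds = -27/2, giving area 27/2.

27/2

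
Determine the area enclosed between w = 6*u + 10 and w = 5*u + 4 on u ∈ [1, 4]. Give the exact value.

51/2

On [1, 4], (6*u + 10) - (5*u + 4) = u + 6 is ≥ 0 throughout, so the area is a single integral of |u + 6|.
∫[1,4] (u + 6) du = 51/2.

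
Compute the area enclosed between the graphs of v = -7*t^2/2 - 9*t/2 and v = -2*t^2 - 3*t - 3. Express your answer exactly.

Set the curves equal: -7*t^2/2 - 9*t/2 = -2*t^2 - 3*t - 3, so -3*t^2/2 - 3*t/2 + 3 = 0, which factors as -3*(t - 1)*(t + 2)/2 = 0. The curves meet at t = -2, 1.
On [-2, 1], v = -7*t^2/2 - 9*t/2 is on top; that piece has area ∫[-2,1] (-3*t^2/2 - 3*t/2 + 3) dt = 27/4.

27/4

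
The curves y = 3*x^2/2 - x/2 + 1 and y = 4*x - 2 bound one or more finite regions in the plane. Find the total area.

Set the curves equal: 3*x^2/2 - x/2 + 1 = 4*x - 2, so 3*x^2/2 - 9*x/2 + 3 = 0, which factors as 3*(x - 2)*(x - 1)/2 = 0. The curves meet at x = 1, 2.
On [1, 2], y = 4*x - 2 is on top; that piece has area ∫[1,2] (-(3*x^2/2 - 9*x/2 + 3)) dx = 1/4.

1/4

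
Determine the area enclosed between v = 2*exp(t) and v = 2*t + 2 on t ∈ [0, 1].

-5 + 2*exp(1)

On [0, 1], (2*exp(t)) - (2*t + 2) = -2*t + 2*exp(t) - 2 is ≥ 0 throughout, so the area is a single integral of |-2*t + 2*exp(t) - 2|.
∫[0,1] (-2*t + 2*exp(t) - 2) dt = -5 + 2*exp(1).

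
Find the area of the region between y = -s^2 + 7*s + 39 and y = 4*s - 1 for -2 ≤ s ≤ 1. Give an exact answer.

On [-2, 1], (-s^2 + 7*s + 39) - (4*s - 1) = -s^2 + 3*s + 40 is ≥ 0 throughout, so the area is a single integral of |-s^2 + 3*s + 40|.
∫[-2,1] (-s^2 + 3*s + 40) ds = 225/2.

225/2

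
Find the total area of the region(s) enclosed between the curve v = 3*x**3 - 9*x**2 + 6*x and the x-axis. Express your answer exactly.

The curve meets the x-axis where 3*x**3 - 9*x**2 + 6*x = 0, i.e. 3*x*(x - 2)*(x - 1) = 0, at x = 0, 1, 2.
On [0, 1] the curve lies above the axis; ∫[0,1] (3*x**3 - 9*x**2 + 6*x) dx = 3/4, giving area 3/4.
On [1, 2] the curve lies below the axis; ∫[1,2] (3*x**3 - 9*x**2 + 6*x) dx = -3/4, giving area 3/4.
Total area = 3/4 + 3/4 = 3/2.

3/2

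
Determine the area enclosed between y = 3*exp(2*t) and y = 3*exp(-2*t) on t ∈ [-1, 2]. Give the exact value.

The difference (3*exp(2*t)) - (3*exp(-2*t)) = 3*exp(2*t) - 3*exp(-2*t) changes sign at t = 0 inside [-1, 2], so split the integral there.
∫[-1,0] (3*exp(2*t) - 3*exp(-2*t)) dt = -3*exp(2)/2 - 3*exp(-2)/2 + 3; the area of that piece is -3 + 3*exp(-2)/2 + 3*exp(2)/2.
∫[0,2] (3*exp(2*t) - 3*exp(-2*t)) dt = -3 + 3*exp(-4)/2 + 3*exp(4)/2.
Total area = (-3 + 3*exp(-2)/2 + 3*exp(2)/2) + (-3 + 3*exp(-4)/2 + 3*exp(4)/2) = -6 + 3*exp(-4)/2 + 3*exp(-2)/2 + 3*exp(2)/2 + 3*exp(4)/2.

-6 + 3*exp(-4)/2 + 3*exp(-2)/2 + 3*exp(2)/2 + 3*exp(4)/2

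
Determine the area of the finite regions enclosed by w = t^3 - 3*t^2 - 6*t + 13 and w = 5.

81/2

Set the curves equal: t^3 - 3*t^2 - 6*t + 13 = 5, so t^3 - 3*t^2 - 6*t + 8 = 0, which factors as (t - 4)*(t - 1)*(t + 2) = 0. The curves meet at t = -2, 1, 4.
On [-2, 1], w = t^3 - 3*t^2 - 6*t + 13 is on top; that piece has area ∫[-2,1] (t^3 - 3*t^2 - 6*t + 8) dt = 81/4.
On [1, 4], w = 5 is on top; that piece has area ∫[1,4] (-(t^3 - 3*t^2 - 6*t + 8)) dt = 81/4.
Total enclosed area = 81/4 + 81/4 = 81/2.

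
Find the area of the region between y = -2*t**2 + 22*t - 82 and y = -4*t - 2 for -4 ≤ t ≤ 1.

On [-4, 1], (-2*t**2 + 22*t - 82) - (-4*t - 2) = -2*t**2 + 26*t - 80 is ≤ 0 throughout, so the area is a single integral of |-2*t**2 + 26*t - 80|.
∫[-4,1] (-2*t**2 + 26*t - 80) dt = -1915/3; the area of that piece is 1915/3.

1915/3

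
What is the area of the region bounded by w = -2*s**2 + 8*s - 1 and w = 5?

Set the curves equal: -2*s**2 + 8*s - 1 = 5, so -2*s**2 + 8*s - 6 = 0, which factors as -2*(s - 3)*(s - 1) = 0. The curves meet at s = 1, 3.
On [1, 3], w = -2*s**2 + 8*s - 1 is on top; that piece has area ∫[1,3] (-2*s**2 + 8*s - 6) ds = 8/3.

8/3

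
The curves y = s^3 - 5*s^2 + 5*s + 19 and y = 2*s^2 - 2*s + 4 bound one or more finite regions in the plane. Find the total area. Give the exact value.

148/3

Set the curves equal: s^3 - 5*s^2 + 5*s + 19 = 2*s^2 - 2*s + 4, so s^3 - 7*s^2 + 7*s + 15 = 0, which factors as (s - 5)*(s - 3)*(s + 1) = 0. The curves meet at s = -1, 3, 5.
On [-1, 3], y = s^3 - 5*s^2 + 5*s + 19 is on top; that piece has area ∫[-1,3] (s^3 - 7*s^2 + 7*s + 15) ds = 128/3.
On [3, 5], y = 2*s^2 - 2*s + 4 is on top; that piece has area ∫[3,5] (-(s^3 - 7*s^2 + 7*s + 15)) ds = 20/3.
Total enclosed area = 128/3 + 20/3 = 148/3.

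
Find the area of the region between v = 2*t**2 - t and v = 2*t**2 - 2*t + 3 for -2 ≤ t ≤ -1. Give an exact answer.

On [-2, -1], (2*t**2 - t) - (2*t**2 - 2*t + 3) = t - 3 is ≤ 0 throughout, so the area is a single integral of |t - 3|.
∫[-2,-1] (t - 3) dt = -9/2; the area of that piece is 9/2.

9/2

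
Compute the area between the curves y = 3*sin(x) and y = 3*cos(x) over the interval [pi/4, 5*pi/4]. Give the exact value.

6*sqrt(2)

On [pi/4, 5*pi/4], (3*sin(x)) - (3*cos(x)) = 3*sin(x) - 3*cos(x) is ≥ 0 throughout, so the area is a single integral of |3*sin(x) - 3*cos(x)|.
∫[pi/4,5*pi/4] (3*sin(x) - 3*cos(x)) dx = 6*sqrt(2).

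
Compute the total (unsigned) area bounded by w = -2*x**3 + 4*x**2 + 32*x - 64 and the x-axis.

The curve meets the x-axis where -2*x**3 + 4*x**2 + 32*x - 64 = 0, i.e. -2*(x - 4)*(x - 2)*(x + 4) = 0, at x = -4, 2, 4.
On [-4, 2] the curve lies below the axis; ∫[-4,2] (-2*x**3 + 4*x**2 + 32*x - 64) dx = -360, giving area 360.
On [2, 4] the curve lies above the axis; ∫[2,4] (-2*x**3 + 4*x**2 + 32*x - 64) dx = 56/3, giving area 56/3.
Total area = 360 + 56/3 = 1136/3.

1136/3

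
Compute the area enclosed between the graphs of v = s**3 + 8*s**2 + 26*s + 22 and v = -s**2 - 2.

Set the curves equal: s**3 + 8*s**2 + 26*s + 22 = -s**2 - 2, so s**3 + 9*s**2 + 26*s + 24 = 0, which factors as (s + 2)*(s + 3)*(s + 4) = 0. The curves meet at s = -4, -3, -2.
On [-4, -3], v = s**3 + 8*s**2 + 26*s + 22 is on top; that piece has area ∫[-4,-3] (s**3 + 9*s**2 + 26*s + 24) ds = 1/4.
On [-3, -2], v = -s**2 - 2 is on top; that piece has area ∫[-3,-2] (-(s**3 + 9*s**2 + 26*s + 24)) ds = 1/4.
Total enclosed area = 1/4 + 1/4 = 1/2.

1/2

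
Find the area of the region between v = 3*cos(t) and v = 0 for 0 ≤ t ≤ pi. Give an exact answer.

6

The difference (3*cos(t)) - (0) = 3*cos(t) changes sign at t = pi/2 inside [0, pi], so split the integral there.
∫[0,pi/2] (3*cos(t)) dt = 3.
∫[pi/2,pi] (3*cos(t)) dt = -3; the area of that piece is 3.
Total area = 3 + 3 = 6.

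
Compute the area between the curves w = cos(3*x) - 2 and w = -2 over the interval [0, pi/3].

The difference (cos(3*x) - 2) - (-2) = cos(3*x) changes sign at x = pi/6 inside [0, pi/3], so split the integral there.
∫[0,pi/6] (cos(3*x)) dx = 1/3.
∫[pi/6,pi/3] (cos(3*x)) dx = -1/3; the area of that piece is 1/3.
Total area = 1/3 + 1/3 = 2/3.

2/3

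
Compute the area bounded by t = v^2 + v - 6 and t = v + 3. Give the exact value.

Both boundary curves give t as a function of v, so integrate with respect to v. Setting them equal: v^2 - 9 = 0, i.e. (v - 3)*(v + 3) = 0, so they meet at v = -3, 3.
For v in [-3, 3], t = v^2 + v - 6 is on the left; area = ∫[-3,3] (-(v^2 - 9)) dv = 36.

36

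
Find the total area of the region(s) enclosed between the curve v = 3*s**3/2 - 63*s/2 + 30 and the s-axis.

2997/8

The curve meets the s-axis where 3*s**3/2 - 63*s/2 + 30 = 0, i.e. 3*(s - 4)*(s - 1)*(s + 5)/2 = 0, at s = -5, 1, 4.
On [-5, 1] the curve lies above the axis; ∫[-5,1] (3*s**3/2 - 63*s/2 + 30) ds = 324, giving area 324.
On [1, 4] the curve lies below the axis; ∫[1,4] (3*s**3/2 - 63*s/2 + 30) ds = -405/8, giving area 405/8.
Total area = 324 + 405/8 = 2997/8.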